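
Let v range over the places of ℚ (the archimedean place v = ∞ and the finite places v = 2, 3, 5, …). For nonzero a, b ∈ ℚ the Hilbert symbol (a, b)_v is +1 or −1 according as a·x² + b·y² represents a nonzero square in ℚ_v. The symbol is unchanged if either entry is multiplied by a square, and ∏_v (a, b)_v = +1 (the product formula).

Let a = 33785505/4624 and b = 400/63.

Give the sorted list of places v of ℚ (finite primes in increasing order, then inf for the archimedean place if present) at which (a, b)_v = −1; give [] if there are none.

[5, 7, 13, 23]

(a, b) ≡ (46345, 7) mod (ℚ^×)²; places V = {2, 3, 5, 7, 13, 17, 23, 31, ∞}.
(a,b)_∞: sgn(46345)=+, sgn(7)=+, so +1.
(a,b)_3: α=6, u≡1; β=-2, v≡1 (mod 3); (1|3)=+1, (1|3)=+1; sign (−1)^0·+1^-2·+1^6 = +1.
(a,b)_2: α=-4, β=4; u≡1, v≡7 (mod 8); ε(u)ε(v)=0·1, αω(v)=-4·0, βω(u)=4·0; sum ≡ 0  ⇒  +1.
(a,b)_5: α=1, u≡4; β=2, v≡2 (mod 5); (4|5)=+1, (2|5)=-1; sign (−1)^0·+1^2·-1^1 = -1.
(a,b)_23: α=1, u≡17; β=0, v≡10 (mod 23); (17|23)=-1, (10|23)=-1; sign (−1)^0·-1^0·-1^1 = -1.
(a,b)_7: α=0, u≡3; β=-1, v≡4 (mod 7); (3|7)=-1, (4|7)=+1; sign (−1)^0·-1^-1·+1^0 = -1.
(a,b)_17: α=-2, u≡6; β=0, v≡5 (mod 17); (6|17)=-1, (5|17)=-1; sign (−1)^0·-1^0·-1^-2 = +1.
(a,b)_13: α=1, u≡9; β=0, v≡8 (mod 13); (9|13)=+1, (8|13)=-1; sign (−1)^0·+1^0·-1^1 = -1.
(a,b)_31: α=1, u≡10; β=0, v≡28 (mod 31); (10|31)=+1, (28|31)=+1; sign (−1)^0·+1^0·+1^1 = +1.
Ram(46345, 7) = {5, 7, 13, 23}; no ℚ_5-point on the conic.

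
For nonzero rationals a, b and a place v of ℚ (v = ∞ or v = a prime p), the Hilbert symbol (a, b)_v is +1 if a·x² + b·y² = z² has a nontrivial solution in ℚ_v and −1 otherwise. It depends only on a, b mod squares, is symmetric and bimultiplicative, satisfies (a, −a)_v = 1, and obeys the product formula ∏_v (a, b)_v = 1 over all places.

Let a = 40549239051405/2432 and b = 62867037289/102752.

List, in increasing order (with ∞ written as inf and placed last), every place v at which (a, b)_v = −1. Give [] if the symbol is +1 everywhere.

Mod squares: a ≡ 24510, b ≡ 38. Check v ∈ {∞, 2, 3, 5, 7, 13, 17, 19, 43}.
v=19: a=19^-1·(≡1), b=19^-1·(≡2) mod 19; (1|19)=+1, (2|19)=-1; (−1)^{-1·-1·9}·(+1)^-1·(-1)^-1 = +1.
v=5: a=5^1·(≡3), b=5^0·(≡2) mod 5; (3|5)=-1, (2|5)=-1; (−1)^{1·0·2}·(-1)^0·(-1)^1 = -1.
v=7: a=7^6·(≡3), b=7^6·(≡5) mod 7; (3|7)=-1, (5|7)=-1; (−1)^{6·6·3}·(-1)^6·(-1)^6 = +1.
v=3: a=3^1·(≡1), b=3^0·(≡2) mod 3; (1|3)=+1, (2|3)=-1; (−1)^{1·0·1}·(+1)^0·(-1)^1 = -1.
v=∞: 24510 > 0 and 38 > 0  ⇒  (a,b)_∞ = +1.
v=2: v_2(a)=-7, v_2(b)=-5; units ≡ 7, 3 (mod 8); ε·ε+αω+βω = 1·1+-7·1+-5·0 ≡ 0  ⇒  (a,b)_2 = +1.
v=17: a=17^2·(≡2), b=17^2·(≡8) mod 17; (2|17)=+1, (8|17)=+1; (−1)^{2·2·8}·(+1)^2·(+1)^2 = +1.
v=13: a=13^0·(≡6), b=13^-2·(≡3) mod 13; (6|13)=-1, (3|13)=+1; (−1)^{0·-2·6}·(-1)^-2·(+1)^0 = +1.
v=43: a=43^3·(≡14), b=43^2·(≡15) mod 43; (14|43)=+1, (15|43)=+1; (−1)^{3·2·21}·(+1)^2·(+1)^3 = +1.
(24510, 38 / ℚ) ramifies at {3, 5}: a division algebra.

[3, 5]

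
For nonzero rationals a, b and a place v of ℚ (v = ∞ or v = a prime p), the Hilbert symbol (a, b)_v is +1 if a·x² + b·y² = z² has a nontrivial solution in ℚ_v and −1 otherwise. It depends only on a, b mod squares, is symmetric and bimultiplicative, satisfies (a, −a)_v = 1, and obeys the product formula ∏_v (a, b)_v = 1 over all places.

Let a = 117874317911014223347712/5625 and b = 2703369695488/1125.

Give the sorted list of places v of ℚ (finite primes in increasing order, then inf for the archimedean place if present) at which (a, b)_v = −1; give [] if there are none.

[2, 5, 11, 31]

(a, b) ≡ (62, 1121285) mod (ℚ^×)²; places V = {2, 3, 5, 7, 11, 19, 29, 31, 37, ∞}.
(a,b)_∞: sgn(62)=+, sgn(1121285)=+, so +1.
(a,b)_3: α=-2, u≡2; β=-2, v≡2 (mod 3); (2|3)=-1, (2|3)=-1; sign (−1)^0·-1^-2·-1^-2 = +1.
(a,b)_19: α=2, u≡5; β=1, v≡6 (mod 19); (5|19)=+1, (6|19)=+1; sign (−1)^0·+1^1·+1^2 = +1.
(a,b)_29: α=2, u≡28; β=1, v≡10 (mod 29); (28|29)=+1, (10|29)=-1; sign (−1)^0·+1^1·-1^2 = +1.
(a,b)_37: α=2, u≡36; β=1, v≡35 (mod 37); (36|37)=+1, (35|37)=-1; sign (−1)^0·+1^1·-1^2 = +1.
(a,b)_7: α=4, u≡6; β=2, v≡1 (mod 7); (6|7)=-1, (1|7)=+1; sign (−1)^0·-1^2·+1^4 = +1.
(a,b)_2: α=15, β=8; u≡7, v≡5 (mod 8); ε(u)ε(v)=1·0, αω(v)=15·1, βω(u)=8·0; sum ≡ 1  ⇒  -1.
(a,b)_5: α=-4, u≡3; β=-3, v≡2 (mod 5); (3|5)=-1, (2|5)=-1; sign (−1)^0·-1^-3·-1^-4 = -1.
(a,b)_11: α=2, u≡8; β=1, v≡3 (mod 11); (8|11)=-1, (3|11)=+1; sign (−1)^0·-1^1·+1^2 = -1.
(a,b)_31: α=3, u≡9; β=2, v≡17 (mod 31); (9|31)=+1, (17|31)=-1; sign (−1)^0·+1^2·-1^3 = -1.
Ram(62, 1121285) = {2, 5, 11, 31}; no ℚ_2-point on the conic.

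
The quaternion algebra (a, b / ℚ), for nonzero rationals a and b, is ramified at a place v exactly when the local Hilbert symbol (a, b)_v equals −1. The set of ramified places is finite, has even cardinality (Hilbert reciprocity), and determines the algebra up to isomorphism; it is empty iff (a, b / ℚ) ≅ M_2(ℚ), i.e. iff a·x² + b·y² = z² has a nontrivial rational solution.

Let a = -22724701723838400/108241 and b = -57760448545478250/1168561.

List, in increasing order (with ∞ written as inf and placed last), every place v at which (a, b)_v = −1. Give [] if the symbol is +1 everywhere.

[11, 13, 19, inf]

Mod squares: a ≡ -8151, b ≡ -570. Check v ∈ {∞, 2, 3, 5, 7, 11, 13, 19, 23, 47}.
v=∞: -8151 < 0 and -570 < 0  ⇒  (a,b)_∞ = -1.
v=11: a=11^1·(≡8), b=11^2·(≡10) mod 11; (8|11)=-1, (10|11)=-1; (−1)^{1·2·5}·(-1)^2·(-1)^1 = -1.
v=19: a=19^3·(≡14), b=19^5·(≡3) mod 19; (14|19)=-1, (3|19)=-1; (−1)^{3·5·9}·(-1)^5·(-1)^3 = -1.
v=7: a=7^-2·(≡2), b=7^0·(≡1) mod 7; (2|7)=+1, (1|7)=+1; (−1)^{-2·0·3}·(+1)^0·(+1)^-2 = +1.
v=3: a=3^1·(≡1), b=3^3·(≡2) mod 3; (1|3)=+1, (2|3)=-1; (−1)^{1·3·1}·(+1)^3·(-1)^1 = +1.
v=13: a=13^7·(≡3), b=13^4·(≡7) mod 13; (3|13)=+1, (7|13)=-1; (−1)^{7·4·6}·(+1)^4·(-1)^7 = -1.
v=47: a=47^-2·(≡7), b=47^-2·(≡40) mod 47; (7|47)=+1, (40|47)=-1; (−1)^{-2·-2·23}·(+1)^-2·(-1)^-2 = +1.
v=23: a=23^0·(≡5), b=23^-2·(≡19) mod 23; (5|23)=-1, (19|23)=-1; (−1)^{0·-2·11}·(-1)^-2·(-1)^0 = +1.
v=5: a=5^2·(≡4), b=5^3·(≡4) mod 5; (4|5)=+1, (4|5)=+1; (−1)^{2·3·2}·(+1)^3·(+1)^2 = +1.
v=2: v_2(a)=6, v_2(b)=1; units ≡ 1, 3 (mod 8); ε·ε+αω+βω = 0·1+6·1+1·0 ≡ 0  ⇒  (a,b)_2 = +1.
(-8151, -570 / ℚ) ramifies at {11, 13, 19, ∞}: a division algebra.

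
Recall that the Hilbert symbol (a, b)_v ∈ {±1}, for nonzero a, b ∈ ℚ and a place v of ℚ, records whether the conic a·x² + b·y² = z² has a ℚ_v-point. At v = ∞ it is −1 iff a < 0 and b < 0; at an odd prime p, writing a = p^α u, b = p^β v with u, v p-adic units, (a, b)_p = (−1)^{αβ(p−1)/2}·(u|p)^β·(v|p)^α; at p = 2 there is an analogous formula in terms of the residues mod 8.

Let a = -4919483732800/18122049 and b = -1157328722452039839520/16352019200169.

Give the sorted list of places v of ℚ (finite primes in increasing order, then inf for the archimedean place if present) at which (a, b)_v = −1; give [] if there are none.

[5, inf]

Mod squares: a ≡ -13, b ≡ -130. Check v ∈ {∞, 2, 3, 5, 7, 11, 13, 41, 43}.
v=3: a=3^-4·(≡2), b=3^-14·(≡2) mod 3; (2|3)=-1, (2|3)=-1; (−1)^{-4·-14·1}·(-1)^-14·(-1)^-4 = +1.
v=7: a=7^2·(≡4), b=7^4·(≡3) mod 7; (4|7)=+1, (3|7)=-1; (−1)^{2·4·3}·(+1)^4·(-1)^2 = +1.
v=43: a=43^-2·(≡3), b=43^-4·(≡29) mod 43; (3|43)=-1, (29|43)=-1; (−1)^{-2·-4·21}·(-1)^-4·(-1)^-2 = +1.
v=41: a=41^0·(≡15), b=41^2·(≡38) mod 41; (15|41)=-1, (38|41)=-1; (−1)^{0·2·20}·(-1)^2·(-1)^0 = +1.
v=13: a=13^7·(≡12), b=13^11·(≡4) mod 13; (12|13)=+1, (4|13)=+1; (−1)^{7·11·6}·(+1)^11·(+1)^7 = +1.
v=2: v_2(a)=6, v_2(b)=5; units ≡ 3, 7 (mod 8); ε·ε+αω+βω = 1·1+6·0+5·1 ≡ 0  ⇒  (a,b)_2 = +1.
v=5: a=5^2·(≡2), b=5^1·(≡4) mod 5; (2|5)=-1, (4|5)=+1; (−1)^{2·1·2}·(-1)^1·(+1)^2 = -1.
v=11: a=11^-2·(≡3), b=11^0·(≡7) mod 11; (3|11)=+1, (7|11)=-1; (−1)^{-2·0·5}·(+1)^0·(-1)^-2 = +1.
v=∞: -13 < 0 and -130 < 0  ⇒  (a,b)_∞ = -1.
(-13, -130 / ℚ) ramifies at {5, ∞}: a division algebra.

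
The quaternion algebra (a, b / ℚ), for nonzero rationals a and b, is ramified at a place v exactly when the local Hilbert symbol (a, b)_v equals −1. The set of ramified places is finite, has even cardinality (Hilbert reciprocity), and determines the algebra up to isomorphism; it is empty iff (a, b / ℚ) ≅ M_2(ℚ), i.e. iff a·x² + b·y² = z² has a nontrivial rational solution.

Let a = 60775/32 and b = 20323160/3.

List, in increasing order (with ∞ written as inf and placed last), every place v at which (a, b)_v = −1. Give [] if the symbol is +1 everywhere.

[3, 5, 13, 17]

Mod squares: a ≡ 4862, b ≡ 125970. Check v ∈ {∞, 2, 3, 5, 11, 13, 17, 19}.
v=∞: 4862 > 0 and 125970 > 0  ⇒  (a,b)_∞ = +1.
v=13: a=13^1·(≡10), b=13^1·(≡6) mod 13; (10|13)=+1, (6|13)=-1; (−1)^{1·1·6}·(+1)^1·(-1)^1 = -1.
v=3: a=3^0·(≡2), b=3^-1·(≡2) mod 3; (2|3)=-1, (2|3)=-1; (−1)^{0·-1·1}·(-1)^-1·(-1)^0 = -1.
v=11: a=11^1·(≡8), b=11^2·(≡4) mod 11; (8|11)=-1, (4|11)=+1; (−1)^{1·2·5}·(-1)^2·(+1)^1 = +1.
v=2: v_2(a)=-5, v_2(b)=3; units ≡ 7, 1 (mod 8); ε·ε+αω+βω = 1·0+-5·0+3·0 ≡ 0  ⇒  (a,b)_2 = +1.
v=19: a=19^0·(≡1), b=19^1·(≡18) mod 19; (1|19)=+1, (18|19)=-1; (−1)^{0·1·9}·(+1)^1·(-1)^0 = +1.
v=17: a=17^1·(≡6), b=17^1·(≡2) mod 17; (6|17)=-1, (2|17)=+1; (−1)^{1·1·8}·(-1)^1·(+1)^1 = -1.
v=5: a=5^2·(≡3), b=5^1·(≡4) mod 5; (3|5)=-1, (4|5)=+1; (−1)^{2·1·2}·(-1)^1·(+1)^2 = -1.
(4862, 125970 / ℚ) ramifies at {3, 5, 13, 17}: a division algebra.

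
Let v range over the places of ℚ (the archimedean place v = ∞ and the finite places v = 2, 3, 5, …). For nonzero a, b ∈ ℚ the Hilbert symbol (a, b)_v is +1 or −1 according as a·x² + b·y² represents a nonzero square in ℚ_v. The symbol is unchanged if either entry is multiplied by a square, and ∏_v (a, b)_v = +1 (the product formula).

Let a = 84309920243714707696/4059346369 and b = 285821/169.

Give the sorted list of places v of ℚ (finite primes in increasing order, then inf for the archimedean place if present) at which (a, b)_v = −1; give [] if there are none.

[11, 43]

Mod squares: a ≡ 10879, b ≡ 989. Check v ∈ {∞, 2, 7, 11, 13, 17, 23, 29, 43}.
v=11: a=11^3·(≡6), b=11^0·(≡2) mod 11; (6|11)=-1, (2|11)=-1; (−1)^{3·0·5}·(-1)^0·(-1)^3 = -1.
v=13: a=13^-6·(≡7), b=13^-2·(≡3) mod 13; (7|13)=-1, (3|13)=+1; (−1)^{-6·-2·6}·(-1)^-2·(+1)^-6 = +1.
v=17: a=17^4·(≡13), b=17^2·(≡14) mod 17; (13|17)=+1, (14|17)=-1; (−1)^{4·2·8}·(+1)^2·(-1)^4 = +1.
v=∞: 10879 > 0 and 989 > 0  ⇒  (a,b)_∞ = +1.
v=7: a=7^2·(≡1), b=7^0·(≡4) mod 7; (1|7)=+1, (4|7)=+1; (−1)^{2·0·3}·(+1)^0·(+1)^2 = +1.
v=23: a=23^3·(≡6), b=23^1·(≡21) mod 23; (6|23)=+1, (21|23)=-1; (−1)^{3·1·11}·(+1)^1·(-1)^3 = +1.
v=29: a=29^-2·(≡9), b=29^0·(≡18) mod 29; (9|29)=+1, (18|29)=-1; (−1)^{-2·0·14}·(+1)^0·(-1)^-2 = +1.
v=43: a=43^3·(≡15), b=43^1·(≡6) mod 43; (15|43)=+1, (6|43)=+1; (−1)^{3·1·21}·(+1)^1·(+1)^3 = -1.
v=2: v_2(a)=4, v_2(b)=0; units ≡ 7, 5 (mod 8); ε·ε+αω+βω = 1·0+4·1+0·0 ≡ 0  ⇒  (a,b)_2 = +1.
Ram(10879, 989) = {11, 43}; no ℚ_11-point on the conic.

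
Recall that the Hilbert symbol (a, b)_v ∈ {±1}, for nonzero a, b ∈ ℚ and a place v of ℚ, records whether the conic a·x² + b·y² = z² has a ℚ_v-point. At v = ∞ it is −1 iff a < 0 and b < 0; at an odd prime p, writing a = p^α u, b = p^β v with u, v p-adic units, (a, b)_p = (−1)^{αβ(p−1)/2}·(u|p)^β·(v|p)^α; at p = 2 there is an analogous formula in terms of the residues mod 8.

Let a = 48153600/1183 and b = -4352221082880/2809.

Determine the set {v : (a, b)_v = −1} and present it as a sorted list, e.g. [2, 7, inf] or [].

[2, 5, 11, 19]

Mod squares: a ≡ 1463, b ≡ -5. Check v ∈ {∞, 2, 3, 5, 7, 11, 13, 19, 31, 53}.
v=∞: 1463 > 0 and -5 < 0  ⇒  (a,b)_∞ = +1.
v=7: a=7^-1·(≡5), b=7^0·(≡4) mod 7; (5|7)=-1, (4|7)=+1; (−1)^{-1·0·3}·(-1)^0·(+1)^-1 = +1.
v=13: a=13^-2·(≡2), b=13^0·(≡5) mod 13; (2|13)=-1, (5|13)=-1; (−1)^{-2·0·6}·(-1)^0·(-1)^-2 = +1.
v=11: a=11^1·(≡3), b=11^2·(≡10) mod 11; (3|11)=+1, (10|11)=-1; (−1)^{1·2·5}·(+1)^2·(-1)^1 = -1.
v=53: a=53^0·(≡14), b=53^-2·(≡39) mod 53; (14|53)=-1, (39|53)=-1; (−1)^{0·-2·26}·(-1)^-2·(-1)^0 = +1.
v=5: a=5^2·(≡3), b=5^1·(≡1) mod 5; (3|5)=-1, (1|5)=+1; (−1)^{2·1·2}·(-1)^1·(+1)^2 = -1.
v=19: a=19^1·(≡17), b=19^2·(≡18) mod 19; (17|19)=+1, (18|19)=-1; (−1)^{1·2·9}·(+1)^2·(-1)^1 = -1.
v=31: a=31^0·(≡12), b=31^2·(≡13) mod 31; (12|31)=-1, (13|31)=-1; (−1)^{0·2·15}·(-1)^2·(-1)^0 = +1.
v=2: v_2(a)=10, v_2(b)=8; units ≡ 7, 3 (mod 8); ε·ε+αω+βω = 1·1+10·1+8·0 ≡ 1  ⇒  (a,b)_2 = -1.
v=3: a=3^2·(≡2), b=3^4·(≡1) mod 3; (2|3)=-1, (1|3)=+1; (−1)^{2·4·1}·(-1)^4·(+1)^2 = +1.
Ram(1463, -5) = {2, 5, 11, 19}; no ℚ_2-point on the conic.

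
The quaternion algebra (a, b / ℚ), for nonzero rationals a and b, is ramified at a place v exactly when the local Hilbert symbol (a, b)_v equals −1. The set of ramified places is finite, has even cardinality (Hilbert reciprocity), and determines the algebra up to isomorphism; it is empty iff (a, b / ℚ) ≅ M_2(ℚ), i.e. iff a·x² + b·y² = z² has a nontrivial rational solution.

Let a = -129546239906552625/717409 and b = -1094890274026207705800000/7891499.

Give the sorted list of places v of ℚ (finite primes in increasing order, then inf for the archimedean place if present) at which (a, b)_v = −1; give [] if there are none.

[3, 17, 53, inf]

(a, b) ≡ (-3145, -1644680895) mod (ℚ^×)²; places V = {2, 3, 5, 7, 11, 13, 17, 23, 37, 53, ∞}.
(a,b)_11: α=-4, u≡4; β=-5, v≡10 (mod 11); (4|11)=+1, (10|11)=-1; sign (−1)^0·+1^-5·-1^-4 = +1.
(a,b)_23: α=2, u≡16; β=3, v≡16 (mod 23); (16|23)=+1, (16|23)=+1; sign (−1)^0·+1^3·+1^2 = +1.
(a,b)_53: α=2, u≡2; β=3, v≡19 (mod 53); (2|53)=-1, (19|53)=-1; sign (−1)^0·-1^3·-1^2 = -1.
(a,b)_5: α=3, u≡1; β=5, v≡1 (mod 5); (1|5)=+1, (1|5)=+1; sign (−1)^0·+1^5·+1^3 = +1.
(a,b)_2: α=0, β=6; u≡7, v≡1 (mod 8); ε(u)ε(v)=1·0, αω(v)=0·0, βω(u)=6·0; sum ≡ 0  ⇒  +1.
(a,b)_7: α=-2, u≡3; β=-2, v≡6 (mod 7); (3|7)=-1, (6|7)=-1; sign (−1)^0·-1^-2·-1^-2 = +1.
(a,b)_13: α=2, u≡9; β=3, v≡11 (mod 13); (9|13)=+1, (11|13)=-1; sign (−1)^0·+1^3·-1^2 = +1.
(a,b)_∞: sgn(-3145)=−, sgn(-1644680895)=−, so -1.
(a,b)_17: α=1, u≡1; β=1, v≡11 (mod 17); (1|17)=+1, (11|17)=-1; sign (−1)^0·+1^1·-1^1 = -1.
(a,b)_3: α=8, u≡2; β=7, v≡1 (mod 3); (2|3)=-1, (1|3)=+1; sign (−1)^0·-1^7·+1^8 = -1.
(a,b)_37: α=1, u≡28; β=1, v≡10 (mod 37); (28|37)=+1, (10|37)=+1; sign (−1)^0·+1^1·+1^1 = +1.
Ram(-3145, -1644680895) = {3, 17, 53, ∞}; no ℚ_3-point on the conic.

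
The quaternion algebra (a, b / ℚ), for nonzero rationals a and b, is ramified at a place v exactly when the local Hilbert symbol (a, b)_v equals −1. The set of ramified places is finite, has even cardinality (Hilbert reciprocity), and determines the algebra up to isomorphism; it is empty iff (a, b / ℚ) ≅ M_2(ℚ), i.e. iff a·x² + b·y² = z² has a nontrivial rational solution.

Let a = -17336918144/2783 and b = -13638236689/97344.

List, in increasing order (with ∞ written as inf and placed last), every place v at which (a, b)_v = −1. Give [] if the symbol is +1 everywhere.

[19, 23, 31, inf]

Mod squares: a ≡ -352222, b ≡ -771001. Check v ∈ {∞, 2, 3, 7, 11, 13, 17, 19, 23, 31}.
v=∞: -352222 < 0 and -771001 < 0  ⇒  (a,b)_∞ = -1.
v=19: a=19^3·(≡16), b=19^3·(≡16) mod 19; (16|19)=+1, (16|19)=+1; (−1)^{3·3·9}·(+1)^3·(+1)^3 = -1.
v=31: a=31^1·(≡29), b=31^1·(≡27) mod 31; (29|31)=-1, (27|31)=-1; (−1)^{1·1·15}·(-1)^1·(-1)^1 = -1.
v=17: a=17^0·(≡8), b=17^1·(≡5) mod 17; (8|17)=+1, (5|17)=-1; (−1)^{0·1·8}·(+1)^1·(-1)^0 = +1.
v=3: a=3^0·(≡2), b=3^-2·(≡2) mod 3; (2|3)=-1, (2|3)=-1; (−1)^{0·-2·1}·(-1)^-2·(-1)^0 = +1.
v=7: a=7^2·(≡2), b=7^3·(≡4) mod 7; (2|7)=+1, (4|7)=+1; (−1)^{2·3·3}·(+1)^3·(+1)^2 = +1.
v=23: a=23^-1·(≡1), b=23^0·(≡7) mod 23; (1|23)=+1, (7|23)=-1; (−1)^{-1·0·11}·(+1)^0·(-1)^-1 = -1.
v=11: a=11^-2·(≡4), b=11^1·(≡9) mod 11; (4|11)=+1, (9|11)=+1; (−1)^{-2·1·5}·(+1)^1·(+1)^-2 = +1.
v=13: a=13^1·(≡7), b=13^-2·(≡10) mod 13; (7|13)=-1, (10|13)=+1; (−1)^{1·-2·6}·(-1)^-2·(+1)^1 = +1.
v=2: v_2(a)=7, v_2(b)=-6; units ≡ 1, 7 (mod 8); ε·ε+αω+βω = 0·1+7·0+-6·0 ≡ 0  ⇒  (a,b)_2 = +1.
Ram(-352222, -771001) = {19, 23, 31, ∞}; no ℚ_19-point on the conic.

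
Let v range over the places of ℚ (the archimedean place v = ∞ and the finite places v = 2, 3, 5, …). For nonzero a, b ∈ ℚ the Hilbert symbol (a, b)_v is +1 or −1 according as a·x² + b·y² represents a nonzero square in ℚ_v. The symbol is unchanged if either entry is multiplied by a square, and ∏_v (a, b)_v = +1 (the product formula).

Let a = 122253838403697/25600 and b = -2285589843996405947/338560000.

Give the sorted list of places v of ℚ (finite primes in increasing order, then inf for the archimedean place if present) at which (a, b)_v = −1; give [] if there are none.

(a, b) ≡ (17, -1547) mod (ℚ^×)²; places V = {2, 3, 5, 7, 11, 13, 17, 19, 23, 43, 47, ∞}.
(a,b)_13: α=2, u≡10; β=3, v≡5 (mod 13); (10|13)=+1, (5|13)=-1; sign (−1)^0·+1^3·-1^2 = +1.
(a,b)_23: α=0, u≡14; β=-2, v≡7 (mod 23); (14|23)=-1, (7|23)=-1; sign (−1)^0·-1^-2·-1^0 = +1.
(a,b)_3: α=2, u≡2; β=0, v≡1 (mod 3); (2|3)=-1, (1|3)=+1; sign (−1)^0·-1^0·+1^2 = +1.
(a,b)_47: α=2, u≡2; β=2, v≡18 (mod 47); (2|47)=+1, (18|47)=+1; sign (−1)^0·+1^2·+1^2 = +1.
(a,b)_∞: sgn(17)=+, sgn(-1547)=−, so +1.
(a,b)_11: α=2, u≡10; β=2, v≡5 (mod 11); (10|11)=-1, (5|11)=+1; sign (−1)^0·-1^2·+1^2 = +1.
(a,b)_7: α=2, u≡3; β=3, v≡6 (mod 7); (3|7)=-1, (6|7)=-1; sign (−1)^0·-1^3·-1^2 = -1.
(a,b)_5: α=-2, u≡3; β=-4, v≡3 (mod 5); (3|5)=-1, (3|5)=-1; sign (−1)^0·-1^-4·-1^-2 = +1.
(a,b)_2: α=-10, β=-10; u≡1, v≡5 (mod 8); ε(u)ε(v)=0·0, αω(v)=-10·1, βω(u)=-10·0; sum ≡ 0  ⇒  +1.
(a,b)_17: α=1, u≡4; β=1, v≡12 (mod 17); (4|17)=+1, (12|17)=-1; sign (−1)^0·+1^1·-1^1 = -1.
(a,b)_19: α=2, u≡4; β=2, v≡17 (mod 19); (4|19)=+1, (17|19)=+1; sign (−1)^0·+1^2·+1^2 = +1.
(a,b)_43: α=0, u≡35; β=2, v≡40 (mod 43); (35|43)=+1, (40|43)=+1; sign (−1)^0·+1^2·+1^0 = +1.
(17, -1547 / ℚ) ramifies at {7, 17}: a division algebra.

[7, 17]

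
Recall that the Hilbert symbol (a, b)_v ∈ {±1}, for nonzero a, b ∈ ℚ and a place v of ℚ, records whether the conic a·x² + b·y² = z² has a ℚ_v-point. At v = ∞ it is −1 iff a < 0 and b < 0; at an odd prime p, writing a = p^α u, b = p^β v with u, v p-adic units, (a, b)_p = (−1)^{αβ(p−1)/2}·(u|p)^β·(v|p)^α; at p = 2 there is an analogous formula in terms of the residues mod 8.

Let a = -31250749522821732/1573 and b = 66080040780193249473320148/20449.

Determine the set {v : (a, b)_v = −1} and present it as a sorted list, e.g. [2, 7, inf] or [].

Mod squares: a ≡ -238901, b ≡ 410533. Check v ∈ {∞, 2, 3, 11, 13, 17, 19, 23, 31, 41, 47}.
v=11: a=11^-2·(≡10), b=11^-2·(≡2) mod 11; (10|11)=-1, (2|11)=-1; (−1)^{-2·-2·5}·(-1)^-2·(-1)^-2 = +1.
v=13: a=13^-1·(≡8), b=13^-2·(≡6) mod 13; (8|13)=-1, (6|13)=-1; (−1)^{-1·-2·6}·(-1)^-2·(-1)^-1 = -1.
v=41: a=41^2·(≡22), b=41^3·(≡37) mod 41; (22|41)=-1, (37|41)=+1; (−1)^{2·3·20}·(-1)^3·(+1)^2 = -1.
v=17: a=17^1·(≡6), b=17^1·(≡4) mod 17; (6|17)=-1, (4|17)=+1; (−1)^{1·1·8}·(-1)^1·(+1)^1 = -1.
v=23: a=23^1·(≡12), b=23^2·(≡4) mod 23; (12|23)=+1, (4|23)=+1; (−1)^{1·2·11}·(+1)^2·(+1)^1 = +1.
v=47: a=47^1·(≡22), b=47^2·(≡5) mod 47; (22|47)=-1, (5|47)=-1; (−1)^{1·2·23}·(-1)^2·(-1)^1 = -1.
v=∞: -238901 < 0 and 410533 > 0  ⇒  (a,b)_∞ = +1.
v=31: a=31^2·(≡7), b=31^3·(≡23) mod 31; (7|31)=+1, (23|31)=-1; (−1)^{2·3·15}·(+1)^3·(-1)^2 = +1.
v=3: a=3^6·(≡1), b=3^10·(≡1) mod 3; (1|3)=+1, (1|3)=+1; (−1)^{6·10·1}·(+1)^10·(+1)^6 = +1.
v=19: a=19^2·(≡17), b=19^3·(≡6) mod 19; (17|19)=+1, (6|19)=+1; (−1)^{2·3·9}·(+1)^3·(+1)^2 = +1.
v=2: v_2(a)=2, v_2(b)=2; units ≡ 3, 5 (mod 8); ε·ε+αω+βω = 1·0+2·1+2·1 ≡ 0  ⇒  (a,b)_2 = +1.
(-238901, 410533 / ℚ) ramifies at {13, 17, 41, 47}: a division algebra.

[13, 17, 41, 47]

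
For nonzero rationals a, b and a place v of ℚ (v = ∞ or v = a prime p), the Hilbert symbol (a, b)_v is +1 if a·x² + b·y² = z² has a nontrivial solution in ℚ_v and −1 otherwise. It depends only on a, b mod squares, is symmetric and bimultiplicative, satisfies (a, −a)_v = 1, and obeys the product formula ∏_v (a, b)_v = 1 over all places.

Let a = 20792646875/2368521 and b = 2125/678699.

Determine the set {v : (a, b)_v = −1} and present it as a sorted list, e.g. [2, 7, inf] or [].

Mod squares: a ≡ 115115, b ≡ 1615. Check v ∈ {∞, 2, 3, 5, 7, 11, 13, 17, 19, 23}.
v=2: v_2(a)=0, v_2(b)=0; units ≡ 3, 7 (mod 8); ε·ε+αω+βω = 1·1+0·0+0·1 ≡ 1  ⇒  (a,b)_2 = -1.
v=7: a=7^1·(≡1), b=7^-2·(≡5) mod 7; (1|7)=+1, (5|7)=-1; (−1)^{1·-2·3}·(+1)^-2·(-1)^1 = -1.
v=∞: 115115 > 0 and 1615 > 0  ⇒  (a,b)_∞ = +1.
v=11: a=11^1·(≡9), b=11^0·(≡9) mod 11; (9|11)=+1, (9|11)=+1; (−1)^{1·0·5}·(+1)^0·(+1)^1 = +1.
v=17: a=17^2·(≡8), b=17^1·(≡5) mod 17; (8|17)=+1, (5|17)=-1; (−1)^{2·1·8}·(+1)^1·(-1)^2 = +1.
v=23: a=23^1·(≡21), b=23^0·(≡19) mod 23; (21|23)=-1, (19|23)=-1; (−1)^{1·0·11}·(-1)^0·(-1)^1 = -1.
v=3: a=3^-8·(≡2), b=3^-6·(≡1) mod 3; (2|3)=-1, (1|3)=+1; (−1)^{-8·-6·1}·(-1)^-6·(+1)^-8 = +1.
v=19: a=19^-2·(≡8), b=19^-1·(≡16) mod 19; (8|19)=-1, (16|19)=+1; (−1)^{-2·-1·9}·(-1)^-1·(+1)^-2 = -1.
v=13: a=13^1·(≡7), b=13^0·(≡4) mod 13; (7|13)=-1, (4|13)=+1; (−1)^{1·0·6}·(-1)^0·(+1)^1 = +1.
v=5: a=5^5·(≡2), b=5^3·(≡3) mod 5; (2|5)=-1, (3|5)=-1; (−1)^{5·3·2}·(-1)^3·(-1)^5 = +1.
(115115, 1615 / ℚ) ramifies at {2, 7, 19, 23}: a division algebra.

[2, 7, 19, 23]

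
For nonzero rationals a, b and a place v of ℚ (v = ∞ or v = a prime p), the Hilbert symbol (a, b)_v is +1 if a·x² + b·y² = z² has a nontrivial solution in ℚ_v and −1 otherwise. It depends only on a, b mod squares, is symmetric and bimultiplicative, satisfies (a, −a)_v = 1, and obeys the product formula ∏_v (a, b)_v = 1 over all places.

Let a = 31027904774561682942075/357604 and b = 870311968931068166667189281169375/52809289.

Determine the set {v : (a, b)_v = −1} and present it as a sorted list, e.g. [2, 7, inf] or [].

[2, 17, 19, 37]

Mod squares: a ≡ 7667, b ≡ 161207039. Check v ∈ {∞, 2, 3, 5, 7, 11, 13, 17, 19, 23, 37, 41, 43, 47}.
v=3: a=3^6·(≡2), b=3^8·(≡2) mod 3; (2|3)=-1, (2|3)=-1; (−1)^{6·8·1}·(-1)^8·(-1)^6 = +1.
v=43: a=43^0·(≡9), b=43^-2·(≡8) mod 43; (9|43)=+1, (8|43)=-1; (−1)^{0·-2·21}·(+1)^-2·(-1)^0 = +1.
v=5: a=5^2·(≡2), b=5^4·(≡4) mod 5; (2|5)=-1, (4|5)=+1; (−1)^{2·4·2}·(-1)^4·(+1)^2 = +1.
v=47: a=47^2·(≡34), b=47^3·(≡34) mod 47; (34|47)=+1, (34|47)=+1; (−1)^{2·3·23}·(+1)^3·(+1)^2 = +1.
v=23: a=23^-2·(≡9), b=23^0·(≡2) mod 23; (9|23)=+1, (2|23)=+1; (−1)^{-2·0·11}·(+1)^0·(+1)^-2 = +1.
v=7: a=7^0·(≡1), b=7^3·(≡1) mod 7; (1|7)=+1, (1|7)=+1; (−1)^{0·3·3}·(+1)^3·(+1)^0 = +1.
v=11: a=11^3·(≡9), b=11^4·(≡5) mod 11; (9|11)=+1, (5|11)=+1; (−1)^{3·4·5}·(+1)^4·(+1)^3 = +1.
v=41: a=41^3·(≡20), b=41^3·(≡1) mod 41; (20|41)=+1, (1|41)=+1; (−1)^{3·3·20}·(+1)^3·(+1)^3 = +1.
v=∞: 7667 > 0 and 161207039 > 0  ⇒  (a,b)_∞ = +1.
v=13: a=13^-2·(≡3), b=13^-4·(≡11) mod 13; (3|13)=+1, (11|13)=-1; (−1)^{-2·-4·6}·(+1)^-4·(-1)^-2 = +1.
v=19: a=19^2·(≡12), b=19^3·(≡11) mod 19; (12|19)=-1, (11|19)=+1; (−1)^{2·3·9}·(-1)^3·(+1)^2 = -1.
v=37: a=37^2·(≡31), b=37^3·(≡7) mod 37; (31|37)=-1, (7|37)=+1; (−1)^{2·3·18}·(-1)^3·(+1)^2 = -1.
v=2: v_2(a)=-2, v_2(b)=0; units ≡ 3, 7 (mod 8); ε·ε+αω+βω = 1·1+-2·0+0·1 ≡ 1  ⇒  (a,b)_2 = -1.
v=17: a=17^1·(≡8), b=17^1·(≡6) mod 17; (8|17)=+1, (6|17)=-1; (−1)^{1·1·8}·(+1)^1·(-1)^1 = -1.
|Ram(7667, 161207039)| = 4, even; anisotropic at {2, 17, 19, 37}.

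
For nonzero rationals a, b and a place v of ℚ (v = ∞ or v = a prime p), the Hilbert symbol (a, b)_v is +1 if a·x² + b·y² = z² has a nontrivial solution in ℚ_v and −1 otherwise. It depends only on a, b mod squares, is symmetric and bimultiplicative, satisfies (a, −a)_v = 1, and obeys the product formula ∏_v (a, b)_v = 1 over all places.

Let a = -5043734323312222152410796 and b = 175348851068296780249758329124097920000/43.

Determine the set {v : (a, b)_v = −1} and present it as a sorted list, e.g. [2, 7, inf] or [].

Mod squares: a ≡ -851, b ≡ 424281. Check v ∈ {∞, 2, 3, 5, 7, 11, 13, 23, 37, 43, 47}.
v=2: v_2(a)=2, v_2(b)=10; units ≡ 5, 1 (mod 8); ε·ε+αω+βω = 0·0+2·0+10·1 ≡ 0  ⇒  (a,b)_2 = +1.
v=13: a=13^4·(≡7), b=13^7·(≡5) mod 13; (7|13)=-1, (5|13)=-1; (−1)^{4·7·6}·(-1)^7·(-1)^4 = -1.
v=37: a=37^3·(≡19), b=37^4·(≡22) mod 37; (19|37)=-1, (22|37)=-1; (−1)^{3·4·18}·(-1)^4·(-1)^3 = -1.
v=43: a=43^0·(≡4), b=43^-1·(≡5) mod 43; (4|43)=+1, (5|43)=-1; (−1)^{0·-1·21}·(+1)^-1·(-1)^0 = +1.
v=∞: -851 < 0 and 424281 > 0  ⇒  (a,b)_∞ = +1.
v=47: a=47^2·(≡42), b=47^2·(≡37) mod 47; (42|47)=+1, (37|47)=+1; (−1)^{2·2·23}·(+1)^2·(+1)^2 = +1.
v=3: a=3^10·(≡1), b=3^15·(≡1) mod 3; (1|3)=+1, (1|3)=+1; (−1)^{10·15·1}·(+1)^15·(+1)^10 = +1.
v=11: a=11^2·(≡2), b=11^3·(≡1) mod 11; (2|11)=-1, (1|11)=+1; (−1)^{2·3·5}·(-1)^3·(+1)^2 = -1.
v=7: a=7^4·(≡3), b=7^4·(≡1) mod 7; (3|7)=-1, (1|7)=+1; (−1)^{4·4·3}·(-1)^4·(+1)^4 = +1.
v=23: a=23^1·(≡13), b=23^1·(≡3) mod 23; (13|23)=+1, (3|23)=+1; (−1)^{1·1·11}·(+1)^1·(+1)^1 = -1.
v=5: a=5^0·(≡4), b=5^4·(≡4) mod 5; (4|5)=+1, (4|5)=+1; (−1)^{0·4·2}·(+1)^4·(+1)^0 = +1.
Ram(-851, 424281) = {11, 13, 23, 37}; no ℚ_11-point on the conic.

[11, 13, 23, 37]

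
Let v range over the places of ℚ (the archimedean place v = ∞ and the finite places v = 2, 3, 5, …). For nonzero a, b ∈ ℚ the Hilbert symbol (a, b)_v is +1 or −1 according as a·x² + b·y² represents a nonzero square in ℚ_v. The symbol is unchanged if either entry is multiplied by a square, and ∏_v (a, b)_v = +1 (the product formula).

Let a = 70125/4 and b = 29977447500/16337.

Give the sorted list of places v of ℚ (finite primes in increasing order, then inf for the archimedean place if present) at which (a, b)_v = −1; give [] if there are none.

(a, b) ≡ (2805, 1547) mod (ℚ^×)²; places V = {2, 3, 5, 7, 11, 13, 17, 31, ∞}.
(a,b)_11: α=1, u≡7; β=4, v≡2 (mod 11); (7|11)=-1, (2|11)=-1; sign (−1)^0·-1^4·-1^1 = -1.
(a,b)_13: α=0, u≡4; β=1, v≡6 (mod 13); (4|13)=+1, (6|13)=-1; sign (−1)^0·+1^1·-1^0 = +1.
(a,b)_7: α=0, u≡5; β=1, v≡1 (mod 7); (5|7)=-1, (1|7)=+1; sign (−1)^0·-1^1·+1^0 = -1.
(a,b)_3: α=1, u≡2; β=2, v≡2 (mod 3); (2|3)=-1, (2|3)=-1; sign (−1)^0·-1^2·-1^1 = -1.
(a,b)_5: α=3, u≡4; β=4, v≡3 (mod 5); (4|5)=+1, (3|5)=-1; sign (−1)^0·+1^4·-1^3 = -1.
(a,b)_17: α=1, u≡7; β=-1, v≡7 (mod 17); (7|17)=-1, (7|17)=-1; sign (−1)^0·-1^-1·-1^1 = +1.
(a,b)_31: α=0, u≡24; β=-2, v≡10 (mod 31); (24|31)=-1, (10|31)=+1; sign (−1)^0·-1^-2·+1^0 = +1.
(a,b)_2: α=-2, β=2; u≡5, v≡3 (mod 8); ε(u)ε(v)=0·1, αω(v)=-2·1, βω(u)=2·1; sum ≡ 0  ⇒  +1.
(a,b)_∞: sgn(2805)=+, sgn(1547)=+, so +1.
Ram(2805, 1547) = {3, 5, 7, 11}; no ℚ_3-point on the conic.

[3, 5, 7, 11]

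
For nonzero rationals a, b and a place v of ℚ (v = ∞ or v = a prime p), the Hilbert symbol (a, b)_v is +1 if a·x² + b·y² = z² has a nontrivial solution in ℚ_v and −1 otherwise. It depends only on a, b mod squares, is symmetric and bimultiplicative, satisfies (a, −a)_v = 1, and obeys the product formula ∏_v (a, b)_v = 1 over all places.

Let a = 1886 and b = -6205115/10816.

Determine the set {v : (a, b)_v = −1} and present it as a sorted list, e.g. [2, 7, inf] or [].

Mod squares: a ≡ 1886, b ≡ -126635. Check v ∈ {∞, 2, 5, 7, 13, 19, 23, 31, 41, 43}.
v=31: a=31^0·(≡26), b=31^1·(≡20) mod 31; (26|31)=-1, (20|31)=+1; (−1)^{0·1·15}·(-1)^1·(+1)^0 = -1.
v=23: a=23^1·(≡13), b=23^0·(≡13) mod 23; (13|23)=+1, (13|23)=+1; (−1)^{1·0·11}·(+1)^0·(+1)^1 = +1.
v=∞: 1886 > 0 and -126635 < 0  ⇒  (a,b)_∞ = +1.
v=13: a=13^0·(≡1), b=13^-2·(≡7) mod 13; (1|13)=+1, (7|13)=-1; (−1)^{0·-2·6}·(+1)^-2·(-1)^0 = +1.
v=5: a=5^0·(≡1), b=5^1·(≡2) mod 5; (1|5)=+1, (2|5)=-1; (−1)^{0·1·2}·(+1)^1·(-1)^0 = +1.
v=19: a=19^0·(≡5), b=19^1·(≡5) mod 19; (5|19)=+1, (5|19)=+1; (−1)^{0·1·9}·(+1)^1·(+1)^0 = +1.
v=43: a=43^0·(≡37), b=43^1·(≡2) mod 43; (37|43)=-1, (2|43)=-1; (−1)^{0·1·21}·(-1)^1·(-1)^0 = -1.
v=2: v_2(a)=1, v_2(b)=-6; units ≡ 7, 5 (mod 8); ε·ε+αω+βω = 1·0+1·1+-6·0 ≡ 1  ⇒  (a,b)_2 = -1.
v=7: a=7^0·(≡3), b=7^2·(≡2) mod 7; (3|7)=-1, (2|7)=+1; (−1)^{0·2·3}·(-1)^2·(+1)^0 = +1.
v=41: a=41^1·(≡5), b=41^0·(≡27) mod 41; (5|41)=+1, (27|41)=-1; (−1)^{1·0·20}·(+1)^0·(-1)^1 = -1.
Ram(1886, -126635) = {2, 31, 41, 43}; no ℚ_2-point on the conic.

[2, 31, 41, 43]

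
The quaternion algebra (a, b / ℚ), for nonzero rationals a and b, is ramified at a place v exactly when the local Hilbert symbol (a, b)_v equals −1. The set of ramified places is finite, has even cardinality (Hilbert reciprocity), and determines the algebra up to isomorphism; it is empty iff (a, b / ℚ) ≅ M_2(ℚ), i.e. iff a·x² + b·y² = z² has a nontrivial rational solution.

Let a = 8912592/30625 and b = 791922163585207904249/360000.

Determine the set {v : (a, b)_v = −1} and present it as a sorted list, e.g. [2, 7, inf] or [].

Mod squares: a ≡ 13, b ≡ 1339481. Check v ∈ {∞, 2, 3, 5, 7, 11, 13, 17, 19, 23, 29, 41}.
v=5: a=5^-4·(≡3), b=5^-4·(≡4) mod 5; (3|5)=-1, (4|5)=+1; (−1)^{-4·-4·2}·(-1)^-4·(+1)^-4 = +1.
v=3: a=3^4·(≡1), b=3^-2·(≡2) mod 3; (1|3)=+1, (2|3)=-1; (−1)^{4·-2·1}·(+1)^-2·(-1)^4 = +1.
v=∞: 13 > 0 and 1339481 > 0  ⇒  (a,b)_∞ = +1.
v=29: a=29^0·(≡22), b=29^1·(≡17) mod 29; (22|29)=+1, (17|29)=-1; (−1)^{0·1·14}·(+1)^1·(-1)^0 = +1.
v=41: a=41^0·(≡35), b=41^2·(≡6) mod 41; (35|41)=-1, (6|41)=-1; (−1)^{0·2·20}·(-1)^2·(-1)^0 = +1.
v=13: a=13^1·(≡12), b=13^3·(≡9) mod 13; (12|13)=+1, (9|13)=+1; (−1)^{1·3·6}·(+1)^3·(+1)^1 = +1.
v=17: a=17^0·(≡13), b=17^1·(≡2) mod 17; (13|17)=+1, (2|17)=+1; (−1)^{0·1·8}·(+1)^1·(+1)^0 = +1.
v=11: a=11^0·(≡7), b=11^1·(≡4) mod 11; (7|11)=-1, (4|11)=+1; (−1)^{0·1·5}·(-1)^1·(+1)^0 = -1.
v=19: a=19^0·(≡14), b=19^3·(≡6) mod 19; (14|19)=-1, (6|19)=+1; (−1)^{0·3·9}·(-1)^3·(+1)^0 = -1.
v=2: v_2(a)=4, v_2(b)=-6; units ≡ 5, 1 (mod 8); ε·ε+αω+βω = 0·0+4·0+-6·1 ≡ 0  ⇒  (a,b)_2 = +1.
v=23: a=23^2·(≡1), b=23^0·(≡17) mod 23; (1|23)=+1, (17|23)=-1; (−1)^{2·0·11}·(+1)^0·(-1)^2 = +1.
v=7: a=7^-2·(≡5), b=7^8·(≡3) mod 7; (5|7)=-1, (3|7)=-1; (−1)^{-2·8·3}·(-1)^8·(-1)^-2 = +1.
(13, 1339481 / ℚ) ramifies at {11, 19}: a division algebra.

[11, 19]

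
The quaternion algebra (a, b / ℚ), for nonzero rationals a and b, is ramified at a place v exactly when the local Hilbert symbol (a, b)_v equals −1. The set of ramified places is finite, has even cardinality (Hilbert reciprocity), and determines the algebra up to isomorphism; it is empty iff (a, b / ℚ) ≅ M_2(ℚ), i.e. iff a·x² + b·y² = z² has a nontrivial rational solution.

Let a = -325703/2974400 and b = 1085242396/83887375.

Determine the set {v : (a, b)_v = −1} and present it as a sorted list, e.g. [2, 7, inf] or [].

[5, 11]

Mod squares: a ≡ -253, b ≡ 21505. Check v ∈ {∞, 2, 5, 7, 11, 13, 17, 19, 23}.
v=23: a=23^1·(≡18), b=23^1·(≡11) mod 23; (18|23)=+1, (11|23)=-1; (−1)^{1·1·11}·(+1)^1·(-1)^1 = +1.
v=17: a=17^2·(≡1), b=17^3·(≡12) mod 17; (1|17)=+1, (12|17)=-1; (−1)^{2·3·8}·(+1)^3·(-1)^2 = +1.
v=19: a=19^0·(≡2), b=19^-2·(≡7) mod 19; (2|19)=-1, (7|19)=+1; (−1)^{0·-2·9}·(-1)^-2·(+1)^0 = +1.
v=5: a=5^-2·(≡2), b=5^-3·(≡4) mod 5; (2|5)=-1, (4|5)=+1; (−1)^{-2·-3·2}·(-1)^-3·(+1)^-2 = -1.
v=7: a=7^2·(≡5), b=7^4·(≡4) mod 7; (5|7)=-1, (4|7)=+1; (−1)^{2·4·3}·(-1)^4·(+1)^2 = +1.
v=2: v_2(a)=-6, v_2(b)=2; units ≡ 3, 1 (mod 8); ε·ε+αω+βω = 1·0+-6·0+2·1 ≡ 0  ⇒  (a,b)_2 = +1.
v=∞: -253 < 0 and 21505 > 0  ⇒  (a,b)_∞ = +1.
v=11: a=11^-1·(≡2), b=11^-1·(≡7) mod 11; (2|11)=-1, (7|11)=-1; (−1)^{-1·-1·5}·(-1)^-1·(-1)^-1 = -1.
v=13: a=13^-2·(≡7), b=13^-2·(≡12) mod 13; (7|13)=-1, (12|13)=+1; (−1)^{-2·-2·6}·(-1)^-2·(+1)^-2 = +1.
(-253, 21505 / ℚ) ramifies at {5, 11}: a division algebra.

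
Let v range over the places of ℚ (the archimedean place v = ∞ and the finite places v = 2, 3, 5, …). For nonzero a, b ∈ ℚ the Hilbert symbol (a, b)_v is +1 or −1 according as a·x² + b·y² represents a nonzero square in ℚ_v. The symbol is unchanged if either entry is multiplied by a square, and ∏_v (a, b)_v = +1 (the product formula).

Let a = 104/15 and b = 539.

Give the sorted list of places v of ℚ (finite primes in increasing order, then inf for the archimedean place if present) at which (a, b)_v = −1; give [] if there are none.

(a, b) ≡ (390, 11) mod (ℚ^×)²; places V = {2, 3, 5, 7, 11, 13, ∞}.
(a,b)_11: α=0, u≡4; β=1, v≡5 (mod 11); (4|11)=+1, (5|11)=+1; sign (−1)^0·+1^1·+1^0 = +1.
(a,b)_7: α=0, u≡6; β=2, v≡4 (mod 7); (6|7)=-1, (4|7)=+1; sign (−1)^0·-1^2·+1^0 = +1.
(a,b)_2: α=3, β=0; u≡3, v≡3 (mod 8); ε(u)ε(v)=1·1, αω(v)=3·1, βω(u)=0·1; sum ≡ 0  ⇒  +1.
(a,b)_3: α=-1, u≡1; β=0, v≡2 (mod 3); (1|3)=+1, (2|3)=-1; sign (−1)^0·+1^0·-1^-1 = -1.
(a,b)_13: α=1, u≡4; β=0, v≡6 (mod 13); (4|13)=+1, (6|13)=-1; sign (−1)^0·+1^0·-1^1 = -1.
(a,b)_∞: sgn(390)=+, sgn(11)=+, so +1.
(a,b)_5: α=-1, u≡3; β=0, v≡4 (mod 5); (3|5)=-1, (4|5)=+1; sign (−1)^0·-1^0·+1^-1 = +1.
Ram(390, 11) = {3, 13}; no ℚ_3-point on the conic.

[3, 13]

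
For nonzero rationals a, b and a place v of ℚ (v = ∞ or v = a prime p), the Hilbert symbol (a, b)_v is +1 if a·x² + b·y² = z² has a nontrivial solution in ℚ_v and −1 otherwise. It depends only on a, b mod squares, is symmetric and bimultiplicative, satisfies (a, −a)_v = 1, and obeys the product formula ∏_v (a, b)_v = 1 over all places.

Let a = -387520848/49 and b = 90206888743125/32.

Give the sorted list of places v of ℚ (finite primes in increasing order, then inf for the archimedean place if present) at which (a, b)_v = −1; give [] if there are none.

[2, 3, 11, 17, 31, 41]

Mod squares: a ≡ -299013, b ≡ 27962. Check v ∈ {∞, 2, 3, 5, 7, 11, 13, 17, 31, 41}.
v=2: v_2(a)=4, v_2(b)=-5; units ≡ 3, 5 (mod 8); ε·ε+αω+βω = 1·0+4·1+-5·1 ≡ 1  ⇒  (a,b)_2 = -1.
v=7: a=7^-2·(≡6), b=7^2·(≡2) mod 7; (6|7)=-1, (2|7)=+1; (−1)^{-2·2·3}·(-1)^2·(+1)^-2 = +1.
v=5: a=5^0·(≡3), b=5^4·(≡2) mod 5; (3|5)=-1, (2|5)=-1; (−1)^{0·4·2}·(-1)^4·(-1)^0 = +1.
v=11: a=11^1·(≡3), b=11^1·(≡1) mod 11; (3|11)=+1, (1|11)=+1; (−1)^{1·1·5}·(+1)^1·(+1)^1 = -1.
v=41: a=41^1·(≡31), b=41^1·(≡30) mod 41; (31|41)=+1, (30|41)=-1; (−1)^{1·1·20}·(+1)^1·(-1)^1 = -1.
v=3: a=3^5·(≡1), b=3^6·(≡2) mod 3; (1|3)=+1, (2|3)=-1; (−1)^{5·6·1}·(+1)^6·(-1)^5 = -1.
v=∞: -299013 < 0 and 27962 > 0  ⇒  (a,b)_∞ = +1.
v=17: a=17^1·(≡5), b=17^2·(≡5) mod 17; (5|17)=-1, (5|17)=-1; (−1)^{1·2·8}·(-1)^2·(-1)^1 = -1.
v=13: a=13^1·(≡12), b=13^0·(≡4) mod 13; (12|13)=+1, (4|13)=+1; (−1)^{1·0·6}·(+1)^0·(+1)^1 = +1.
v=31: a=31^0·(≡6), b=31^1·(≡24) mod 31; (6|31)=-1, (24|31)=-1; (−1)^{0·1·15}·(-1)^1·(-1)^0 = -1.
(-299013, 27962 / ℚ) ramifies at {2, 3, 11, 17, 31, 41}: a division algebra.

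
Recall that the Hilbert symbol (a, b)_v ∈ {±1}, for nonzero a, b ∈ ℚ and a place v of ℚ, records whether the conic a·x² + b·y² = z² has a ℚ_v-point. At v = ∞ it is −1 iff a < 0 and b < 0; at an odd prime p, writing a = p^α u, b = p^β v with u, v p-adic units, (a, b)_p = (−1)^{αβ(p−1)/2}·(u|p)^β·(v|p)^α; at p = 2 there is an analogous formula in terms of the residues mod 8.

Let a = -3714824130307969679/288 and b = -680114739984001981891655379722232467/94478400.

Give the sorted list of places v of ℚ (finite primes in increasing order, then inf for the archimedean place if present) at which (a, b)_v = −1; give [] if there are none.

[2, 11, 13, 31, 37, inf]

(a, b) ≡ (-176638, -84227) mod (ℚ^×)²; places V = {2, 3, 5, 7, 11, 13, 19, 31, 37, 41, ∞}.
(a,b)_37: α=1, u≡4; β=2, v≡6 (mod 37); (4|37)=+1, (6|37)=-1; sign (−1)^0·+1^2·-1^1 = -1.
(a,b)_41: α=0, u≡31; β=2, v≡30 (mod 41); (31|41)=+1, (30|41)=-1; sign (−1)^0·+1^2·-1^0 = +1.
(a,b)_13: α=2, u≡5; β=3, v≡11 (mod 13); (5|13)=-1, (11|13)=-1; sign (−1)^0·-1^3·-1^2 = -1.
(a,b)_11: α=5, u≡8; β=11, v≡2 (mod 11); (8|11)=-1, (2|11)=-1; sign (−1)^1·-1^11·-1^5 = -1.
(a,b)_5: α=0, u≡2; β=-2, v≡3 (mod 5); (2|5)=-1, (3|5)=-1; sign (−1)^0·-1^-2·-1^0 = +1.
(a,b)_19: α=2, u≡11; β=3, v≡13 (mod 19); (11|19)=+1, (13|19)=-1; sign (−1)^0·+1^3·-1^2 = +1.
(a,b)_2: α=-5, β=-6; u≡1, v≡5 (mod 8); ε(u)ε(v)=0·0, αω(v)=-5·1, βω(u)=-6·0; sum ≡ 1  ⇒  -1.
(a,b)_31: α=3, u≡23; β=5, v≡29 (mod 31); (23|31)=-1, (29|31)=-1; sign (−1)^1·-1^5·-1^3 = -1.
(a,b)_3: α=-2, u≡2; β=-10, v≡1 (mod 3); (2|3)=-1, (1|3)=+1; sign (−1)^0·-1^-10·+1^-2 = +1.
(a,b)_7: α=3, u≡2; β=4, v≡1 (mod 7); (2|7)=+1, (1|7)=+1; sign (−1)^0·+1^4·+1^3 = +1.
(a,b)_∞: sgn(-176638)=−, sgn(-84227)=−, so -1.
Ram(-176638, -84227) = {2, 11, 13, 31, 37, ∞}; no ℚ_2-point on the conic.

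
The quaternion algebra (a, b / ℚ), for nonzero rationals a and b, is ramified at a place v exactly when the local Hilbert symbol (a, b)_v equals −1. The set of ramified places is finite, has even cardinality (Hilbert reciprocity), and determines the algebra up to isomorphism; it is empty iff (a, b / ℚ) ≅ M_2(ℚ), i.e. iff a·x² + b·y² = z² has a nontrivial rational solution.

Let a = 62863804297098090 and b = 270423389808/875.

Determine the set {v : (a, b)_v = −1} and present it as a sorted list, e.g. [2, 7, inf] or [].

[2, 3, 5, 7, 11, 13]

Mod squares: a ≡ 5610, b ≡ 23205. Check v ∈ {∞, 2, 3, 5, 7, 11, 13, 17}.
v=13: a=13^2·(≡6), b=13^1·(≡4) mod 13; (6|13)=-1, (4|13)=+1; (−1)^{2·1·6}·(-1)^1·(+1)^2 = -1.
v=11: a=11^3·(≡5), b=11^2·(≡6) mod 11; (5|11)=+1, (6|11)=-1; (−1)^{3·2·5}·(+1)^2·(-1)^3 = -1.
v=3: a=3^9·(≡1), b=3^7·(≡1) mod 3; (1|3)=+1, (1|3)=+1; (−1)^{9·7·1}·(+1)^7·(+1)^9 = -1.
v=∞: 5610 > 0 and 23205 > 0  ⇒  (a,b)_∞ = +1.
v=5: a=5^1·(≡3), b=5^-3·(≡4) mod 5; (3|5)=-1, (4|5)=+1; (−1)^{1·-3·2}·(-1)^-3·(+1)^1 = -1.
v=7: a=7^0·(≡6), b=7^-1·(≡2) mod 7; (6|7)=-1, (2|7)=+1; (−1)^{0·-1·3}·(-1)^-1·(+1)^0 = -1.
v=2: v_2(a)=1, v_2(b)=4; units ≡ 5, 5 (mod 8); ε·ε+αω+βω = 0·0+1·1+4·1 ≡ 1  ⇒  (a,b)_2 = -1.
v=17: a=17^5·(≡14), b=17^3·(≡11) mod 17; (14|17)=-1, (11|17)=-1; (−1)^{5·3·8}·(-1)^3·(-1)^5 = +1.
|Ram(5610, 23205)| = 6, even; anisotropic at {2, 3, 5, 7, 11, 13}.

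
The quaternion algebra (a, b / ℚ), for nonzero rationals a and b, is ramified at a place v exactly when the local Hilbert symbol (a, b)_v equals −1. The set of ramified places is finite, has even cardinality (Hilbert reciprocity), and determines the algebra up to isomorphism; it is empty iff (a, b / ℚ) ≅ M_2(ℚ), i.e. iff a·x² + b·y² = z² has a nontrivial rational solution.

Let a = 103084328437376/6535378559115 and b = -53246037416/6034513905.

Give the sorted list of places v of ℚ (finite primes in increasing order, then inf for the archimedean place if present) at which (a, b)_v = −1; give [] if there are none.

(a, b) ≡ (910, -2730) mod (ℚ^×)²; places V = {2, 3, 5, 7, 11, 13, 17, 19, ∞}.
(a,b)_19: α=-6, u≡7; β=-4, v≡1 (mod 19); (7|19)=+1, (1|19)=+1; sign (−1)^0·+1^-4·+1^-6 = +1.
(a,b)_2: α=7, β=3; u≡7, v≡3 (mod 8); ε(u)ε(v)=1·1, αω(v)=7·1, βω(u)=3·0; sum ≡ 0  ⇒  +1.
(a,b)_∞: sgn(910)=+, sgn(-2730)=−, so +1.
(a,b)_5: α=-1, u≡2; β=-1, v≡4 (mod 5); (2|5)=-1, (4|5)=+1; sign (−1)^0·-1^-1·+1^-1 = -1.
(a,b)_13: α=1, u≡8; β=1, v≡6 (mod 13); (8|13)=-1, (6|13)=-1; sign (−1)^0·-1^1·-1^1 = +1.
(a,b)_3: α=-4, u≡1; β=-3, v≡2 (mod 3); (1|3)=+1, (2|3)=-1; sign (−1)^0·+1^-3·-1^-4 = +1.
(a,b)_7: α=-3, u≡1; β=-3, v≡4 (mod 7); (1|7)=+1, (4|7)=+1; sign (−1)^1·+1^-3·+1^-3 = -1.
(a,b)_11: α=8, u≡2; β=6, v≡9 (mod 11); (2|11)=-1, (9|11)=+1; sign (−1)^0·-1^6·+1^8 = +1.
(a,b)_17: α=2, u≡1; β=2, v≡6 (mod 17); (1|17)=+1, (6|17)=-1; sign (−1)^0·+1^2·-1^2 = +1.
|Ram(910, -2730)| = 2, even; anisotropic at {5, 7}.

[5, 7]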